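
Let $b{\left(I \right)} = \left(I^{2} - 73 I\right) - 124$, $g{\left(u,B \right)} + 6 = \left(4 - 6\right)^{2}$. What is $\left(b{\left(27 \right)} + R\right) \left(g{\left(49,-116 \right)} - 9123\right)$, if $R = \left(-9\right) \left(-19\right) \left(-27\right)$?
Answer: $54594875$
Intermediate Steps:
$R = -4617$ ($R = 171 \left(-27\right) = -4617$)
$g{\left(u,B \right)} = -2$ ($g{\left(u,B \right)} = -6 + \left(4 - 6\right)^{2} = -6 + \left(-2\right)^{2} = -6 + 4 = -2$)
$b{\left(I \right)} = -124 + I^{2} - 73 I$
$\left(b{\left(27 \right)} + R\right) \left(g{\left(49,-116 \right)} - 9123\right) = \left(\left(-124 + 27^{2} - 1971\right) - 4617\right) \left(-2 - 9123\right) = \left(\left(-124 + 729 - 1971\right) - 4617\right) \left(-9125\right) = \left(-1366 - 4617\right) \left(-9125\right) = \left(-5983\right) \left(-9125\right) = 54594875$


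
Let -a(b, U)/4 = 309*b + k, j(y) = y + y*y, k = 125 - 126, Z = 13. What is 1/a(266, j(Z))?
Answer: -1/328772 ≈ -3.0416e-6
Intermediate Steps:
k = -1
j(y) = y + y²
a(b, U) = 4 - 1236*b (a(b, U) = -4*(309*b - 1) = -4*(-1 + 309*b) = 4 - 1236*b)
1/a(266, j(Z)) = 1/(4 - 1236*266) = 1/(4 - 328776) = 1/(-328772) = -1/328772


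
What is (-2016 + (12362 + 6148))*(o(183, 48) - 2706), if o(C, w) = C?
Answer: -41614362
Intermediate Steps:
(-2016 + (12362 + 6148))*(o(183, 48) - 2706) = (-2016 + (12362 + 6148))*(183 - 2706) = (-2016 + 18510)*(-2523) = 16494*(-2523) = -41614362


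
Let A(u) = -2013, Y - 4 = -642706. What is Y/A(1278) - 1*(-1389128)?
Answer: 932319122/671 ≈ 1.3894e+6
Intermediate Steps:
Y = -642702 (Y = 4 - 642706 = -642702)
Y/A(1278) - 1*(-1389128) = -642702/(-2013) - 1*(-1389128) = -642702*(-1/2013) + 1389128 = 214234/671 + 1389128 = 932319122/671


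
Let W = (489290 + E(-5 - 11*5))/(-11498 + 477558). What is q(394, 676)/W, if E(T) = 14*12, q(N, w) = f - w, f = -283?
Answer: -223475770/244729 ≈ -913.16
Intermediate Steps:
q(N, w) = -283 - w
E(T) = 168
W = 244729/233030 (W = (489290 + 168)/(-11498 + 477558) = 489458/466060 = 489458*(1/466060) = 244729/233030 ≈ 1.0502)
q(394, 676)/W = (-283 - 1*676)/(244729/233030) = (-283 - 676)*(233030/244729) = -959*233030/244729 = -223475770/244729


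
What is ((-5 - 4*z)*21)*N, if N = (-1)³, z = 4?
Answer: 441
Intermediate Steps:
N = -1
((-5 - 4*z)*21)*N = ((-5 - 4*4)*21)*(-1) = ((-5 - 16)*21)*(-1) = -21*21*(-1) = -441*(-1) = 441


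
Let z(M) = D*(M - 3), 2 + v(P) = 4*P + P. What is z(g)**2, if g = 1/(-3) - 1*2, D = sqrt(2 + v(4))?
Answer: 5120/9 ≈ 568.89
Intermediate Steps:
v(P) = -2 + 5*P (v(P) = -2 + (4*P + P) = -2 + 5*P)
D = 2*sqrt(5) (D = sqrt(2 + (-2 + 5*4)) = sqrt(2 + (-2 + 20)) = sqrt(2 + 18) = sqrt(20) = 2*sqrt(5) ≈ 4.4721)
g = -7/3 (g = -1/3 - 2 = -7/3 ≈ -2.3333)
z(M) = 2*sqrt(5)*(-3 + M) (z(M) = (2*sqrt(5))*(M - 3) = (2*sqrt(5))*(-3 + M) = 2*sqrt(5)*(-3 + M))
z(g)**2 = (2*sqrt(5)*(-3 - 7/3))**2 = (2*sqrt(5)*(-16/3))**2 = (-32*sqrt(5)/3)**2 = 5120/9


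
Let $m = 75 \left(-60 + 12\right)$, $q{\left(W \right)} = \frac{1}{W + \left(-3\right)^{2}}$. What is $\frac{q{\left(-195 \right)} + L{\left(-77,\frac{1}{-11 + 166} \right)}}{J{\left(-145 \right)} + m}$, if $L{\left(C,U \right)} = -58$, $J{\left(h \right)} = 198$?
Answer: $\frac{10789}{632772} \approx 0.01705$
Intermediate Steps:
$q{\left(W \right)} = \frac{1}{9 + W}$ ($q{\left(W \right)} = \frac{1}{W + 9} = \frac{1}{9 + W}$)
$m = -3600$ ($m = 75 \left(-48\right) = -3600$)
$\frac{q{\left(-195 \right)} + L{\left(-77,\frac{1}{-11 + 166} \right)}}{J{\left(-145 \right)} + m} = \frac{\frac{1}{9 - 195} - 58}{198 - 3600} = \frac{\frac{1}{-186} - 58}{-3402} = \left(- \frac{1}{186} - 58\right) \left(- \frac{1}{3402}\right) = \left(- \frac{10789}{186}\right) \left(- \frac{1}{3402}\right) = \frac{10789}{632772}$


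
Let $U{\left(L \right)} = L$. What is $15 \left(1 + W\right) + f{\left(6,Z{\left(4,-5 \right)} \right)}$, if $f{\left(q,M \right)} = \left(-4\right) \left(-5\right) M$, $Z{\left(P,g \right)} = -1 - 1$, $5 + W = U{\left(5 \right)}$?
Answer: $-25$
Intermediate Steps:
$W = 0$ ($W = -5 + 5 = 0$)
$Z{\left(P,g \right)} = -2$
$f{\left(q,M \right)} = 20 M$
$15 \left(1 + W\right) + f{\left(6,Z{\left(4,-5 \right)} \right)} = 15 \left(1 + 0\right) + 20 \left(-2\right) = 15 \cdot 1 - 40 = 15 - 40 = -25$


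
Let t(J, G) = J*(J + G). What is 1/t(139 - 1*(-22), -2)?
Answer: 1/25599 ≈ 3.9064e-5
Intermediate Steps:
t(J, G) = J*(G + J)
1/t(139 - 1*(-22), -2) = 1/((139 - 1*(-22))*(-2 + (139 - 1*(-22)))) = 1/((139 + 22)*(-2 + (139 + 22))) = 1/(161*(-2 + 161)) = 1/(161*159) = 1/25599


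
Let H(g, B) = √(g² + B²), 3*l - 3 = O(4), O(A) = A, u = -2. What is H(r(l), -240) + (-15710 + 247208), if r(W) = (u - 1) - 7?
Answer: 231498 + 10*√577 ≈ 2.3174e+5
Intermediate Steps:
l = 7/3 (l = 1 + (⅓)*4 = 1 + 4/3 = 7/3 ≈ 2.3333)
r(W) = -10 (r(W) = (-2 - 1) - 7 = -3 - 7 = -10)
H(g, B) = √(B² + g²)
H(r(l), -240) + (-15710 + 247208) = √((-240)² + (-10)²) + (-15710 + 247208) = √(57600 + 100) + 231498 = √57700 + 231498 = 10*√577 + 231498 = 231498 + 10*√577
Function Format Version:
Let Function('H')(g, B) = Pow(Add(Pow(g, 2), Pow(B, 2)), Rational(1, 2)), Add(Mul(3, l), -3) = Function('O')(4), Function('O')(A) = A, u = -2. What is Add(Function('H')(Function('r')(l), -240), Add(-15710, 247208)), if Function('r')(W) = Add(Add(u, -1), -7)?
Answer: Add(231498, Mul(10, Pow(577, Rational(1, 2)))) ≈ 2.3174e+5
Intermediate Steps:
l = Rational(7, 3) (l = Add(1, Mul(Rational(1, 3), 4)) = Add(1, Rational(4, 3)) = Rational(7, 3) ≈ 2.3333)
Function('r')(W) = -10 (Function('r')(W) = Add(Add(-2, -1), -7) = Add(-3, -7) = -10)
Function('H')(g, B) = Pow(Add(Pow(B, 2), Pow(g, 2)), Rational(1, 2))
Add(Function('H')(Function('r')(l), -240), Add(-15710, 247208)) = Add(Pow(Add(Pow(-240, 2), Pow(-10, 2)), Rational(1, 2)), Add(-15710, 247208)) = Add(Pow(Add(57600, 100), Rational(1, 2)), 231498) = Add(Pow(57700, Rational(1, 2)), 231498) = Add(Mul(10, Pow(577, Rational(1, 2))), 231498) = Add(231498, Mul(10, Pow(577, Rational(1, 2))))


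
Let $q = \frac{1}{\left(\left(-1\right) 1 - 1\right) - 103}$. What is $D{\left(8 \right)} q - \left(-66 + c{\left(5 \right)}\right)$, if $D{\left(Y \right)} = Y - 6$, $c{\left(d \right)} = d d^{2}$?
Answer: $- \frac{6197}{105} \approx -59.019$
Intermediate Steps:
$c{\left(d \right)} = d^{3}$
$D{\left(Y \right)} = -6 + Y$ ($D{\left(Y \right)} = Y - 6 = -6 + Y$)
$q = - \frac{1}{105}$ ($q = \frac{1}{\left(-1 - 1\right) - 103} = \frac{1}{-2 - 103} = \frac{1}{-105} = - \frac{1}{105} \approx -0.0095238$)
$D{\left(8 \right)} q - \left(-66 + c{\left(5 \right)}\right) = \left(-6 + 8\right) \left(- \frac{1}{105}\right) + \left(66 - 5^{3}\right) = 2 \left(- \frac{1}{105}\right) + \left(66 - 125\right) = - \frac{2}{105} + \left(66 - 125\right) = - \frac{2}{105} - 59 = - \frac{6197}{105}$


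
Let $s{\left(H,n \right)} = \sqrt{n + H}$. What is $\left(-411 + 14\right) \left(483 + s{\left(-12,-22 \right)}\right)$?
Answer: $-191751 - 397 i \sqrt{34} \approx -1.9175 \cdot 10^{5} - 2314.9 i$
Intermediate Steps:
$s{\left(H,n \right)} = \sqrt{H + n}$
$\left(-411 + 14\right) \left(483 + s{\left(-12,-22 \right)}\right) = \left(-411 + 14\right) \left(483 + \sqrt{-12 - 22}\right) = - 397 \left(483 + \sqrt{-34}\right) = - 397 \left(483 + i \sqrt{34}\right) = -191751 - 397 i \sqrt{34}$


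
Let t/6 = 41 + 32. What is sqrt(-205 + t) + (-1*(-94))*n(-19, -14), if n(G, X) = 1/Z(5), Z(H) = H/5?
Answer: 94 + sqrt(233) ≈ 109.26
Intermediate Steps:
Z(H) = H/5 (Z(H) = H*(1/5) = H/5)
n(G, X) = 1 (n(G, X) = 1/((1/5)*5) = 1/1 = 1)
t = 438 (t = 6*(41 + 32) = 6*73 = 438)
sqrt(-205 + t) + (-1*(-94))*n(-19, -14) = sqrt(-205 + 438) - 1*(-94)*1 = sqrt(233) + 94*1 = sqrt(233) + 94 = 94 + sqrt(233)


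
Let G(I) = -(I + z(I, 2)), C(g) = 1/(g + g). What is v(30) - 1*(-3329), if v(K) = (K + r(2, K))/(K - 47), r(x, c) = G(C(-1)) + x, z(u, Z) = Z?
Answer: 113125/34 ≈ 3327.2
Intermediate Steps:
C(g) = 1/(2*g)
G(I) = -2 - I (G(I) = -(I + 2) = -(2 + I) = -2 - I)
r(x, c) = -3/2 + x (r(x, c) = (-2 - 1/(2*(-1))) + x = (-2 - (-1)/2) + x = (-2 - 1*(-½)) + x = (-2 + ½) + x = -3/2 + x)
v(K) = (½ + K)/(-47 + K) (v(K) = (K + (-3/2 + 2))/(K - 47) = (K + ½)/(-47 + K) = (½ + K)/(-47 + K))
v(30) - 1*(-3329) = (½ + 30)/(-47 + 30) - 1*(-3329) = (61/2)/(-17) + 3329 = -1/17*61/2 + 3329 = -61/34 + 3329 = 113125/34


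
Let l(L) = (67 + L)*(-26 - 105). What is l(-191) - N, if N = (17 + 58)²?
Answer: 10619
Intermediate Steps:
l(L) = -8777 - 131*L (l(L) = (67 + L)*(-131) = -8777 - 131*L)
N = 5625 (N = 75² = 5625)
l(-191) - N = (-8777 - 131*(-191)) - 1*5625 = (-8777 + 25021) - 5625 = 16244 - 5625 = 10619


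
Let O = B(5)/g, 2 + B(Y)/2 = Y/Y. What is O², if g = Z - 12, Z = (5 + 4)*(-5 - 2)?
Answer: 4/5625 ≈ 0.00071111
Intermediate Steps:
Z = -63 (Z = 9*(-7) = -63)
g = -75 (g = -63 - 12 = -75)
B(Y) = -2 (B(Y) = -4 + 2*(Y/Y) = -4 + 2*1 = -4 + 2 = -2)
O = 2/75 (O = -2/(-75) = -2*(-1/75) = 2/75 ≈ 0.026667)
O² = (2/75)² = 4/5625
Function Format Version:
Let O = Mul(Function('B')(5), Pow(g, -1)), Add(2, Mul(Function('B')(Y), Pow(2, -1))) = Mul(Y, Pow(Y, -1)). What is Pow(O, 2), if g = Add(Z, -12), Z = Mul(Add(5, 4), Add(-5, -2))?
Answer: Rational(4, 5625) ≈ 0.00071111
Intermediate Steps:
Z = -63 (Z = Mul(9, -7) = -63)
g = -75 (g = Add(-63, -12) = -75)
Function('B')(Y) = -2 (Function('B')(Y) = Add(-4, Mul(2, Mul(Y, Pow(Y, -1)))) = Add(-4, Mul(2, 1)) = Add(-4, 2) = -2)
O = Rational(2, 75) (O = Mul(-2, Pow(-75, -1)) = Mul(-2, Rational(-1, 75)) = Rational(2, 75) ≈ 0.026667)
Pow(O, 2) = Pow(Rational(2, 75), 2) = Rational(4, 5625)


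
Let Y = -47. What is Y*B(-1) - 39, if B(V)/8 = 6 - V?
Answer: -2671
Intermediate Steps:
B(V) = 48 - 8*V (B(V) = 8*(6 - V) = 48 - 8*V)
Y*B(-1) - 39 = -47*(48 - 8*(-1)) - 39 = -47*(48 + 8) - 39 = -47*56 - 39 = -2632 - 39 = -2671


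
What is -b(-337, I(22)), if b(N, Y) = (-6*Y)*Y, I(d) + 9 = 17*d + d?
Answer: 898614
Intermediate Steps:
I(d) = -9 + 18*d (I(d) = -9 + (17*d + d) = -9 + 18*d)
b(N, Y) = -6*Y²
-b(-337, I(22)) = -(-6)*(-9 + 18*22)² = -(-6)*(-9 + 396)² = -(-6)*387² = -(-6)*149769 = -1*(-898614) = 898614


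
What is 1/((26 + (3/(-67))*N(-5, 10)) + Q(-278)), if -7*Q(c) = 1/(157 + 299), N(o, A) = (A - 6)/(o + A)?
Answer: 1069320/27763681 ≈ 0.038515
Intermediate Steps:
N(o, A) = (-6 + A)/(A + o)
Q(c) = -1/3192 (Q(c) = -1/(7*(157 + 299)) = -1/7/456 = -1/7*1/456 = -1/3192)
1/((26 + (3/(-67))*N(-5, 10)) + Q(-278)) = 1/((26 + (3/(-67))*((-6 + 10)/(10 - 5))) - 1/3192) = 1/((26 + (3*(-1/67))*(4/5)) - 1/3192) = 1/((26 - 3*4/335) - 1/3192) = 1/((26 - 3/67*4/5) - 1/3192) = 1/((26 - 12/335) - 1/3192) = 1/(8698/335 - 1/3192) = 1/(27763681/1069320) = 1069320/27763681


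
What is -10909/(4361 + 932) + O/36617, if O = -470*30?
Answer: -474086153/193813781 ≈ -2.4461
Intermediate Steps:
O = -14100
-10909/(4361 + 932) + O/36617 = -10909/(4361 + 932) - 14100/36617 = -10909/5293 - 14100*1/36617 = -10909*1/5293 - 14100/36617 = -10909/5293 - 14100/36617 = -474086153/193813781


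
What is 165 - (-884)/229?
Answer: 38669/229 ≈ 168.86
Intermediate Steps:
165 - (-884)/229 = 165 - 52*(-17/229) = 165 + 884/229 = 38669/229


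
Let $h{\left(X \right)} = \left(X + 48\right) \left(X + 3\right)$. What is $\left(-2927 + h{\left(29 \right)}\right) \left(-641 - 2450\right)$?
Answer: $1431133$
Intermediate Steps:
$h{\left(X \right)} = \left(3 + X\right) \left(48 + X\right)$ ($h{\left(X \right)} = \left(48 + X\right) \left(3 + X\right) = \left(3 + X\right) \left(48 + X\right)$)
$\left(-2927 + h{\left(29 \right)}\right) \left(-641 - 2450\right) = \left(-2927 + \left(144 + 29^{2} + 51 \cdot 29\right)\right) \left(-641 - 2450\right) = \left(-2927 + \left(144 + 841 + 1479\right)\right) \left(-3091\right) = \left(-2927 + 2464\right) \left(-3091\right) = \left(-463\right) \left(-3091\right) = 1431133$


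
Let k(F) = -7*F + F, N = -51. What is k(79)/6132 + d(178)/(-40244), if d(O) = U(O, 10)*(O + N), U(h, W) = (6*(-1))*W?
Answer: 1152091/10282342 ≈ 0.11205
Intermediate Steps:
U(h, W) = -6*W
k(F) = -6*F
d(O) = 3060 - 60*O (d(O) = (-6*10)*(O - 51) = -60*(-51 + O) = 3060 - 60*O)
k(79)/6132 + d(178)/(-40244) = -6*79/6132 + (3060 - 60*178)/(-40244) = -474*1/6132 + (3060 - 10680)*(-1/40244) = -79/1022 - 7620*(-1/40244) = -79/1022 + 1905/10061 = 1152091/10282342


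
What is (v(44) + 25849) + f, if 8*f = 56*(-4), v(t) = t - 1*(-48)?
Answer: 25913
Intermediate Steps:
v(t) = 48 + t (v(t) = t + 48 = 48 + t)
f = -28 (f = (56*(-4))/8 = (⅛)*(-224) = -28)
(v(44) + 25849) + f = ((48 + 44) + 25849) - 28 = (92 + 25849) - 28 = 25941 - 28 = 25913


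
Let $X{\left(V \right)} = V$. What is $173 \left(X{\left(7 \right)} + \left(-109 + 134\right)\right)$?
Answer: $5536$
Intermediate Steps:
$173 \left(X{\left(7 \right)} + \left(-109 + 134\right)\right) = 173 \left(7 + \left(-109 + 134\right)\right) = 173 \left(7 + 25\right) = 173 \cdot 32 = 5536$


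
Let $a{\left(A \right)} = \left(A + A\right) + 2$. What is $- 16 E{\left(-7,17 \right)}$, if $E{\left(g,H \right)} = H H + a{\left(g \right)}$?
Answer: $-4432$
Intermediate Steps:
$a{\left(A \right)} = 2 + 2 A$ ($a{\left(A \right)} = 2 A + 2 = 2 + 2 A$)
$E{\left(g,H \right)} = 2 + H^{2} + 2 g$ ($E{\left(g,H \right)} = H H + \left(2 + 2 g\right) = H^{2} + \left(2 + 2 g\right) = 2 + H^{2} + 2 g$)
$- 16 E{\left(-7,17 \right)} = - 16 \left(2 + 17^{2} + 2 \left(-7\right)\right) = - 16 \left(2 + 289 - 14\right) = \left(-16\right) 277 = -4432$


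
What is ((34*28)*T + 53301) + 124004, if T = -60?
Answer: 120185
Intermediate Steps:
((34*28)*T + 53301) + 124004 = ((34*28)*(-60) + 53301) + 124004 = (952*(-60) + 53301) + 124004 = (-57120 + 53301) + 124004 = -3819 + 124004 = 120185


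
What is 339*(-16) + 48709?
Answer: 43285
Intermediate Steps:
339*(-16) + 48709 = -5424 + 48709 = 43285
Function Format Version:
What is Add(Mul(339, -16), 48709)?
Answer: 43285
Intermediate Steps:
Add(Mul(339, -16), 48709) = Add(-5424, 48709) = 43285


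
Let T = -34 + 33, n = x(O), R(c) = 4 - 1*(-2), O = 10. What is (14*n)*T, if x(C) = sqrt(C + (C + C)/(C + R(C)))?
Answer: -21*sqrt(5) ≈ -46.957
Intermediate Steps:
R(c) = 6 (R(c) = 4 + 2 = 6)
x(C) = sqrt(C + 2*C/(6 + C)) (x(C) = sqrt(C + (C + C)/(C + 6)) = sqrt(C + (2*C)/(6 + C)) = sqrt(C + 2*C/(6 + C)))
n = 3*sqrt(5)/2 (n = sqrt(10*(8 + 10)/(6 + 10)) = sqrt(10*18/16) = sqrt(10*(1/16)*18) = sqrt(45/4) = 3*sqrt(5)/2 ≈ 3.3541)
T = -1
(14*n)*T = (14*(3*sqrt(5)/2))*(-1) = (21*sqrt(5))*(-1) = -21*sqrt(5)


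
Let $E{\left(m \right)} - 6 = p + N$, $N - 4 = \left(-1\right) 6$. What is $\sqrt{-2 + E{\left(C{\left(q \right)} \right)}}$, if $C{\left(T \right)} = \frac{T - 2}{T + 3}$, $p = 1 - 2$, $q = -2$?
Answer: $1$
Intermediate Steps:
$p = -1$
$N = -2$ ($N = 4 - 6 = -2$)
$C{\left(T \right)} = \frac{-2 + T}{3 + T}$
$E{\left(m \right)} = 3$ ($E{\left(m \right)} = 6 - 3 = 3$)
$\sqrt{-2 + E{\left(C{\left(q \right)} \right)}} = \sqrt{-2 + 3} = \sqrt{1} = 1$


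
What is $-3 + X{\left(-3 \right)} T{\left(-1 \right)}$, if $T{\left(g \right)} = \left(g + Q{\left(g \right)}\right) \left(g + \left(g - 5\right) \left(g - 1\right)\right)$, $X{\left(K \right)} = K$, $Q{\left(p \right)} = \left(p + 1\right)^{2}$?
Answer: $30$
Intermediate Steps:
$Q{\left(p \right)} = \left(1 + p\right)^{2}$
$T{\left(g \right)} = \left(g + \left(1 + g\right)^{2}\right) \left(g + \left(-1 + g\right) \left(-5 + g\right)\right)$ ($T{\left(g \right)} = \left(g + \left(1 + g\right)^{2}\right) \left(g + \left(g - 5\right) \left(g - 1\right)\right) = \left(g + \left(1 + g\right)^{2}\right) \left(g + \left(-5 + g\right) \left(-1 + g\right)\right) = \left(g + \left(1 + g\right)^{2}\right) \left(g + \left(-1 + g\right) \left(-5 + g\right)\right)$)
$-3 + X{\left(-3 \right)} T{\left(-1 \right)} = -3 - 3 \left(5 + \left(-1\right)^{4} - 9 \left(-1\right)^{2} - 2 \left(-1\right)^{3} + 10 \left(-1\right)\right) = -3 - 3 \left(5 + 1 - 9 - -2 - 10\right) = -3 - 3 \left(5 + 1 - 9 + 2 - 10\right) = -3 - -33 = -3 + 33 = 30$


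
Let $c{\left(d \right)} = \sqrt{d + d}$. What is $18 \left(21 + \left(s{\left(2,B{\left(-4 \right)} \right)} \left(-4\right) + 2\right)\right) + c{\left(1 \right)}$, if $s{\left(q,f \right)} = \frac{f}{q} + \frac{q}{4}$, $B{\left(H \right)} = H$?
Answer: $522 + \sqrt{2} \approx 523.41$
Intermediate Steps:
$s{\left(q,f \right)} = \frac{q}{4} + \frac{f}{q}$ ($s{\left(q,f \right)} = \frac{f}{q} + q \frac{1}{4} = \frac{f}{q} + \frac{q}{4} = \frac{q}{4} + \frac{f}{q}$)
$c{\left(d \right)} = \sqrt{2} \sqrt{d}$ ($c{\left(d \right)} = \sqrt{2 d} = \sqrt{2} \sqrt{d}$)
$18 \left(21 + \left(s{\left(2,B{\left(-4 \right)} \right)} \left(-4\right) + 2\right)\right) + c{\left(1 \right)} = 18 \left(21 + \left(\left(\frac{1}{4} \cdot 2 - \frac{4}{2}\right) \left(-4\right) + 2\right)\right) + \sqrt{2} \sqrt{1} = 18 \left(21 + \left(\left(\frac{1}{2} - 2\right) \left(-4\right) + 2\right)\right) + \sqrt{2} \cdot 1 = 18 \left(21 + \left(\left(\frac{1}{2} - 2\right) \left(-4\right) + 2\right)\right) + \sqrt{2} = 18 \left(21 + \left(\left(- \frac{3}{2}\right) \left(-4\right) + 2\right)\right) + \sqrt{2} = 18 \left(21 + \left(6 + 2\right)\right) + \sqrt{2} = 18 \left(21 + 8\right) + \sqrt{2} = 18 \cdot 29 + \sqrt{2} = 522 + \sqrt{2}$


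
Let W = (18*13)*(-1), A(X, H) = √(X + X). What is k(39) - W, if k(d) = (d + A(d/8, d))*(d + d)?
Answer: 3276 + 39*√39 ≈ 3519.6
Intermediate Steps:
A(X, H) = √2*√X (A(X, H) = √(2*X) = √2*√X)
k(d) = 2*d*(d + √d/2) (k(d) = (d + √2*√(d/8))*(d + d) = (d + √2*√(d*(⅛)))*(2*d) = (d + √2*√(d/8))*(2*d) = (d + √2*(√2*√d/4))*(2*d) = (d + √d/2)*(2*d) = 2*d*(d + √d/2))
W = -234 (W = 234*(-1) = -234)
k(39) - W = 39*(√39 + 2*39) - 1*(-234) = 39*(√39 + 78) + 234 = 39*(78 + √39) + 234 = (3042 + 39*√39) + 234 = 3276 + 39*√39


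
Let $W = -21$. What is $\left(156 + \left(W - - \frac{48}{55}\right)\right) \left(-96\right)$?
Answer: $- \frac{717408}{55} \approx -13044.0$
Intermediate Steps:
$\left(156 + \left(W - - \frac{48}{55}\right)\right) \left(-96\right) = \left(156 - \left(21 - \frac{48}{55}\right)\right) \left(-96\right) = \left(156 - \frac{1107}{55}\right) \left(-96\right) = \frac{7473}{55} \left(-96\right) = - \frac{717408}{55}$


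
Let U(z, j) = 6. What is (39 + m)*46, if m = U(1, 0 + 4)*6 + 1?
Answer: 3496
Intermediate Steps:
m = 37 (m = 6*6 + 1 = 36 + 1 = 37)
(39 + m)*46 = (39 + 37)*46 = 76*46 = 3496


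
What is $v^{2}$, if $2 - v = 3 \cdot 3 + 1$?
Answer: $64$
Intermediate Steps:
$v = -8$ ($v = 2 - \left(3 \cdot 3 + 1\right) = 2 - \left(9 + 1\right) = 2 - 10 = -8$)
$v^{2} = \left(-8\right)^{2} = 64$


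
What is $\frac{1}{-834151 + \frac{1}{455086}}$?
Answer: $- \frac{455086}{379610441985} \approx -1.1988 \cdot 10^{-6}$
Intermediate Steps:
$\frac{1}{-834151 + \frac{1}{455086}} = \frac{1}{- \frac{379610441985}{455086}} = - \frac{455086}{379610441985}$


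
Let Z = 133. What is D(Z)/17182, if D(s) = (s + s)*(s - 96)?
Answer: 4921/8591 ≈ 0.57281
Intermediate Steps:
D(s) = 2*s*(-96 + s) (D(s) = (2*s)*(-96 + s) = 2*s*(-96 + s))
D(Z)/17182 = (2*133*(-96 + 133))/17182 = (2*133*37)*(1/17182) = 9842*(1/17182) = 4921/8591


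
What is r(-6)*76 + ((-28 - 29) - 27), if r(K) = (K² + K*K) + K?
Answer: 4932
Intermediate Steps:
r(K) = K + 2*K² (r(K) = (K² + K²) + K = 2*K² + K = K + 2*K²)
r(-6)*76 + ((-28 - 29) - 27) = -6*(1 + 2*(-6))*76 + ((-28 - 29) - 27) = -6*(1 - 12)*76 + (-57 - 27) = -6*(-11)*76 - 84 = 66*76 - 84 = 5016 - 84 = 4932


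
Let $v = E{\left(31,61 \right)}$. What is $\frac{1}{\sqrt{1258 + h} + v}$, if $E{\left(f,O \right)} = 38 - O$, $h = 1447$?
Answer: $\frac{23}{2176} + \frac{\sqrt{2705}}{2176} \approx 0.034471$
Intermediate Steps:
$v = -23$ ($v = 38 - 61 = -23$)
$\frac{1}{\sqrt{1258 + h} + v} = \frac{1}{\sqrt{1258 + 1447} - 23} = \frac{1}{\sqrt{2705} - 23} = \frac{1}{-23 + \sqrt{2705}}$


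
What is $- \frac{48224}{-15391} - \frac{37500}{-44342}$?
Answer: $\frac{1357755554}{341233861} \approx 3.979$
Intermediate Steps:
$- \frac{48224}{-15391} - \frac{37500}{-44342} = \left(-48224\right) \left(- \frac{1}{15391}\right) - - \frac{18750}{22171} = \frac{48224}{15391} + \frac{18750}{22171} = \frac{1357755554}{341233861}$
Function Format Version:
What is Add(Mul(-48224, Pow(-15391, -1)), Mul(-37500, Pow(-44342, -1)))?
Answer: Rational(1357755554, 341233861) ≈ 3.9790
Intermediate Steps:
Add(Mul(-48224, Pow(-15391, -1)), Mul(-37500, Pow(-44342, -1))) = Add(Mul(-48224, Rational(-1, 15391)), Mul(-37500, Rational(-1, 44342))) = Add(Rational(48224, 15391), Rational(18750, 22171)) = Rational(1357755554, 341233861)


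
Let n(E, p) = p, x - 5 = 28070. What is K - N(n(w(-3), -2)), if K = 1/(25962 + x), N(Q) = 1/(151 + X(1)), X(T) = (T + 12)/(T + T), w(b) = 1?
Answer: -107759/17021655 ≈ -0.0063307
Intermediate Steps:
x = 28075 (x = 5 + 28070 = 28075)
X(T) = (12 + T)/(2*T) (X(T) = (12 + T)/((2*T)) = (12 + T)*(1/(2*T)) = (12 + T)/(2*T))
N(Q) = 2/315 (N(Q) = 1/(151 + (1/2)*(12 + 1)/1) = 1/(151 + (1/2)*1*13) = 1/(151 + 13/2) = 1/(315/2) = 2/315)
K = 1/54037 (K = 1/(25962 + 28075) = 1/54037 ≈ 1.8506e-5)
K - N(n(w(-3), -2)) = 1/54037 - 1*2/315 = 1/54037 - 2/315 = -107759/17021655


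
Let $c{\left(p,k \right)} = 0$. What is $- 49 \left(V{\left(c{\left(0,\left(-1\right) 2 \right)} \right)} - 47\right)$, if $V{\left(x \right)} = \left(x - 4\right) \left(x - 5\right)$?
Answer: $1323$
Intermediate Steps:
$V{\left(x \right)} = \left(-5 + x\right) \left(-4 + x\right)$ ($V{\left(x \right)} = \left(-4 + x\right) \left(-5 + x\right) = \left(-5 + x\right) \left(-4 + x\right)$)
$- 49 \left(V{\left(c{\left(0,\left(-1\right) 2 \right)} \right)} - 47\right) = - 49 \left(\left(20 + 0^{2} - 0\right) - 47\right) = - 49 \left(\left(20 + 0 + 0\right) - 47\right) = - 49 \left(20 - 47\right) = \left(-49\right) \left(-27\right) = 1323$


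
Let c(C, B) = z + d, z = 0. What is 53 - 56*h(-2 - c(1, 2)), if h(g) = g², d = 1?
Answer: -451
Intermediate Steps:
c(C, B) = 1 (c(C, B) = 0 + 1 = 1)
53 - 56*h(-2 - c(1, 2)) = 53 - 56*(-2 - 1*1)² = 53 - 56*(-2 - 1)² = 53 - 56*(-3)² = 53 - 56*9 = 53 - 504 = -451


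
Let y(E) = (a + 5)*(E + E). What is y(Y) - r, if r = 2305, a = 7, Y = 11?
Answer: -2041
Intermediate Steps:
y(E) = 24*E (y(E) = (7 + 5)*(E + E) = 12*(2*E) = 24*E)
y(Y) - r = 24*11 - 1*2305 = 264 - 2305 = -2041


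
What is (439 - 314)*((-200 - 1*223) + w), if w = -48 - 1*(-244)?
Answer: -28375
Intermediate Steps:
w = 196 (w = -48 + 244 = 196)
(439 - 314)*((-200 - 1*223) + w) = (439 - 314)*((-200 - 1*223) + 196) = 125*((-200 - 223) + 196) = 125*(-423 + 196) = 125*(-227) = -28375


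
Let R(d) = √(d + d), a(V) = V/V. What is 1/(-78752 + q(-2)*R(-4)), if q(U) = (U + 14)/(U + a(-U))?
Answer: I/(8*(-9844*I + 3*√2)) ≈ -1.2698e-5 + 5.4727e-9*I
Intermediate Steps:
a(V) = 1
q(U) = (14 + U)/(1 + U) (q(U) = (U + 14)/(U + 1) = (14 + U)/(1 + U))
R(d) = √2*√d (R(d) = √(2*d) = √2*√d)
1/(-78752 + q(-2)*R(-4)) = 1/(-78752 + ((14 - 2)/(1 - 2))*(√2*√(-4))) = 1/(-78752 + (12/(-1))*(√2*(2*I))) = 1/(-78752 + (-1*12)*(2*I*√2)) = 1/(-78752 - 24*I*√2)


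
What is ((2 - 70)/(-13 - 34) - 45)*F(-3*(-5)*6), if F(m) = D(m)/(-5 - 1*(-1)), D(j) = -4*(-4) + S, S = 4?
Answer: 10235/47 ≈ 217.77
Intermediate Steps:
D(j) = 20 (D(j) = -4*(-4) + 4 = 16 + 4 = 20)
F(m) = -5 (F(m) = 20/(-5 - 1*(-1)) = 20/(-5 + 1) = 20/(-4) = 20*(-¼) = -5)
((2 - 70)/(-13 - 34) - 45)*F(-3*(-5)*6) = ((2 - 70)/(-13 - 34) - 45)*(-5) = (-68/(-47) - 45)*(-5) = (-68*(-1/47) - 45)*(-5) = (68/47 - 45)*(-5) = -2047/47*(-5) = 10235/47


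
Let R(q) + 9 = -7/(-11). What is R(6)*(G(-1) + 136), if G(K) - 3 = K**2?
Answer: -12880/11 ≈ -1170.9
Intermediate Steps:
G(K) = 3 + K**2
R(q) = -92/11 (R(q) = -9 - 7/(-11) = -9 - 7*(-1/11) = -9 + 7/11 = -92/11)
R(6)*(G(-1) + 136) = -92*((3 + (-1)**2) + 136)/11 = -92*((3 + 1) + 136)/11 = -92*(4 + 136)/11 = -92/11*140 = -12880/11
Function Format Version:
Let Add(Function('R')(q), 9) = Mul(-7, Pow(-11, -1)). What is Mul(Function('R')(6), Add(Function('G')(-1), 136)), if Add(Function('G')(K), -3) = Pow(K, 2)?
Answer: Rational(-12880, 11) ≈ -1170.9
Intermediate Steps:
Function('G')(K) = Add(3, Pow(K, 2))
Function('R')(q) = Rational(-92, 11) (Function('R')(q) = Add(-9, Mul(-7, Pow(-11, -1))) = Add(-9, Mul(-7, Rational(-1, 11))) = Add(-9, Rational(7, 11)) = Rational(-92, 11))
Mul(Function('R')(6), Add(Function('G')(-1), 136)) = Mul(Rational(-92, 11), Add(Add(3, Pow(-1, 2)), 136)) = Mul(Rational(-92, 11), Add(Add(3, 1), 136)) = Mul(Rational(-92, 11), Add(4, 136)) = Mul(Rational(-92, 11), 140) = Rational(-12880, 11)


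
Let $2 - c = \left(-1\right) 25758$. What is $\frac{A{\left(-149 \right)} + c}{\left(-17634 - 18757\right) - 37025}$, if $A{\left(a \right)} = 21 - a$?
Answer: $- \frac{12965}{36708} \approx -0.35319$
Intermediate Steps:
$c = 25760$ ($c = 2 - \left(-1\right) 25758 = 2 - -25758 = 2 + 25758 = 25760$)
$\frac{A{\left(-149 \right)} + c}{\left(-17634 - 18757\right) - 37025} = \frac{\left(21 - -149\right) + 25760}{\left(-17634 - 18757\right) - 37025} = \frac{\left(21 + 149\right) + 25760}{\left(-17634 - 18757\right) - 37025} = \frac{170 + 25760}{-36391 - 37025} = \frac{25930}{-73416} = 25930 \left(- \frac{1}{73416}\right) = - \frac{12965}{36708}$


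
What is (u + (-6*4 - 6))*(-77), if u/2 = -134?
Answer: 22946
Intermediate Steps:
u = -268 (u = 2*(-134) = -268)
(u + (-6*4 - 6))*(-77) = (-268 + (-6*4 - 6))*(-77) = (-268 + (-24 - 6))*(-77) = (-268 - 30)*(-77) = -298*(-77) = 22946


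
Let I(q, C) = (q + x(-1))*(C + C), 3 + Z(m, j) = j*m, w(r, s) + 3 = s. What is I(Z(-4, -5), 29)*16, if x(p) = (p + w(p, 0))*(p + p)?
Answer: 23200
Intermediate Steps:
w(r, s) = -3 + s
Z(m, j) = -3 + j*m
x(p) = 2*p*(-3 + p) (x(p) = (p + (-3 + 0))*(p + p) = (p - 3)*(2*p) = (-3 + p)*(2*p) = 2*p*(-3 + p))
I(q, C) = 2*C*(8 + q) (I(q, C) = (q + 2*(-1)*(-3 - 1))*(C + C) = (q + 2*(-1)*(-4))*(2*C) = (q + 8)*(2*C) = (8 + q)*(2*C) = 2*C*(8 + q))
I(Z(-4, -5), 29)*16 = (2*29*(8 + (-3 - 5*(-4))))*16 = (2*29*(8 + (-3 + 20)))*16 = (2*29*(8 + 17))*16 = (2*29*25)*16 = 1450*16 = 23200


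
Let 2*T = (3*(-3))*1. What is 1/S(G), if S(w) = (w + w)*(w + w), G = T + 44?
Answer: 1/6241 ≈ 0.00016023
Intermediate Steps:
T = -9/2 (T = ((3*(-3))*1)/2 = (-9*1)/2 = (½)*(-9) = -9/2 ≈ -4.5000)
G = 79/2 (G = -9/2 + 44 = 79/2 ≈ 39.500)
S(w) = 4*w² (S(w) = (2*w)*(2*w) = 4*w²)
1/S(G) = 1/(4*(79/2)²) = 1/(4*(6241/4)) = 1/6241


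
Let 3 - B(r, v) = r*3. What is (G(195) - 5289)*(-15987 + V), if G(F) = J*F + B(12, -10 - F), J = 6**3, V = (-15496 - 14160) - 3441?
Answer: -1806193032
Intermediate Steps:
V = -33097 (V = -29656 - 3441 = -33097)
B(r, v) = 3 - 3*r (B(r, v) = 3 - r*3 = 3 - 3*r)
J = 216
G(F) = -33 + 216*F (G(F) = 216*F + (3 - 3*12) = 216*F + (3 - 36) = 216*F - 33 = -33 + 216*F)
(G(195) - 5289)*(-15987 + V) = ((-33 + 216*195) - 5289)*(-15987 - 33097) = ((-33 + 42120) - 5289)*(-49084) = (42087 - 5289)*(-49084) = 36798*(-49084) = -1806193032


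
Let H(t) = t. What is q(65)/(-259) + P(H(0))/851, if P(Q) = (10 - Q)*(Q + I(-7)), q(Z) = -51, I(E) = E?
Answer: 683/5957 ≈ 0.11466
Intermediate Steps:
P(Q) = (-7 + Q)*(10 - Q) (P(Q) = (10 - Q)*(Q - 7) = (10 - Q)*(-7 + Q) = (-7 + Q)*(10 - Q))
q(65)/(-259) + P(H(0))/851 = -51/(-259) + (-70 - 1*0² + 17*0)/851 = -51*(-1/259) + (-70 - 1*0 + 0)*(1/851) = 51/259 + (-70 + 0 + 0)*(1/851) = 51/259 - 70*1/851 = 51/259 - 70/851 = 683/5957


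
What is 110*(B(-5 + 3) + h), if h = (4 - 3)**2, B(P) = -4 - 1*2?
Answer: -550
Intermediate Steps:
B(P) = -6 (B(P) = -4 - 2 = -6)
h = 1 (h = 1**2 = 1)
110*(B(-5 + 3) + h) = 110*(-6 + 1) = 110*(-5) = -550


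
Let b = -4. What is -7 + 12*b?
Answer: -55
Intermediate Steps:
-7 + 12*b = -7 + 12*(-4) = -7 - 48 = -55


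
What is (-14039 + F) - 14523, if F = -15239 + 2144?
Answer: -41657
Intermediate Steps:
F = -13095
(-14039 + F) - 14523 = (-14039 - 13095) - 14523 = -27134 - 14523 = -41657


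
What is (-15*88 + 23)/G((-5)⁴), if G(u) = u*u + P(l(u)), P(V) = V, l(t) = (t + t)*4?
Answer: -1297/395625 ≈ -0.0032784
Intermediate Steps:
l(t) = 8*t (l(t) = (2*t)*4 = 8*t)
G(u) = u² + 8*u (G(u) = u*u + 8*u = u² + 8*u)
(-15*88 + 23)/G((-5)⁴) = (-15*88 + 23)/(((-5)⁴*(8 + (-5)⁴))) = (-1320 + 23)/((625*(8 + 625))) = -1297/(625*633) = -1297/395625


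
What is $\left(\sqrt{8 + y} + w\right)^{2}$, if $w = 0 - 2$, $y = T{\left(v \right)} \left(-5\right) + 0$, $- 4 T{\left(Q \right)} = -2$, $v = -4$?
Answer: $\frac{\left(4 - \sqrt{22}\right)^{2}}{4} \approx 0.11917$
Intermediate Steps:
$T{\left(Q \right)} = \frac{1}{2}$ ($T{\left(Q \right)} = \left(- \frac{1}{4}\right) \left(-2\right) = \frac{1}{2}$)
$y = - \frac{5}{2}$ ($y = \frac{1}{2} \left(-5\right) + 0 = - \frac{5}{2} + 0 = - \frac{5}{2} \approx -2.5$)
$w = -2$
$\left(\sqrt{8 + y} + w\right)^{2} = \left(\sqrt{8 - \frac{5}{2}} - 2\right)^{2} = \left(\sqrt{\frac{11}{2}} - 2\right)^{2} = \left(\frac{\sqrt{22}}{2} - 2\right)^{2} = \left(-2 + \frac{\sqrt{22}}{2}\right)^{2}$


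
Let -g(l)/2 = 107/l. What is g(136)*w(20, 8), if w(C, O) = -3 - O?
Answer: 1177/68 ≈ 17.309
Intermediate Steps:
g(l) = -214/l
g(136)*w(20, 8) = (-214/136)*(-3 - 1*8) = (-214*1/136)*(-3 - 8) = -107/68*(-11) = 1177/68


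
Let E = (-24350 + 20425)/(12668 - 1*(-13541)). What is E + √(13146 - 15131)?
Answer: -3925/26209 + I*√1985 ≈ -0.14976 + 44.553*I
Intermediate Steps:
E = -3925/26209 (E = -3925/(12668 + 13541) = -3925/26209 ≈ -0.14976)
E + √(13146 - 15131) = -3925/26209 + √(13146 - 15131) = -3925/26209 + √(-1985) = -3925/26209 + I*√1985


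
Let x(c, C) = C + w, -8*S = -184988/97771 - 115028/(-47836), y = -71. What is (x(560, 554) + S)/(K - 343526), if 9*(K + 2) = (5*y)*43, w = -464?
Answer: -7571303198325/29062872694084904 ≈ -0.00026051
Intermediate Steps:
S = -599329155/9353947112 (S = -(-184988/97771 - 115028/(-47836))/8 = -(-184988*1/97771 - 115028*(-1/47836))/8 = -(-184988/97771 + 28757/11959)/8 = -⅛*599329155/1169243389 = -599329155/9353947112 ≈ -0.064072)
K = -15283/9 (K = -2 + ((5*(-71))*43)/9 = -2 + (-355*43)/9 = -2 + (⅑)*(-15265) = -2 - 15265/9 = -15283/9 ≈ -1698.1)
x(c, C) = -464 + C (x(c, C) = C - 464 = -464 + C)
(x(560, 554) + S)/(K - 343526) = ((-464 + 554) - 599329155/9353947112)/(-15283/9 - 343526) = (90 - 599329155/9353947112)/(-3107017/9) = (841255910925/9353947112)*(-9/3107017) = -7571303198325/29062872694084904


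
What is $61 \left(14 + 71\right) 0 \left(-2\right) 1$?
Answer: $0$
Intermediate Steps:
$61 \left(14 + 71\right) 0 \left(-2\right) 1 = 61 \cdot 85 \cdot 0 \cdot 1 = 5185 \cdot 0 = 0$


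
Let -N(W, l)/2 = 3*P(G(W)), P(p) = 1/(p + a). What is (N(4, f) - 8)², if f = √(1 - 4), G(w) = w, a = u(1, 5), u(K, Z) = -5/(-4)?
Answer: 4096/49 ≈ 83.592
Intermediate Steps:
u(K, Z) = 5/4 (u(K, Z) = -5*(-¼) = 5/4)
a = 5/4 ≈ 1.2500
f = I*√3 (f = √(-3) = I*√3 ≈ 1.732*I)
P(p) = 1/(5/4 + p) (P(p) = 1/(p + 5/4) = 1/(5/4 + p))
N(W, l) = -24/(5 + 4*W) (N(W, l) = -6*4/(5 + 4*W) = -24/(5 + 4*W))
(N(4, f) - 8)² = (-24/(5 + 4*4) - 8)² = (-24/(5 + 16) - 8)² = (-24/21 - 8)² = (-24*1/21 - 8)² = (-8/7 - 8)² = (-64/7)² = 4096/49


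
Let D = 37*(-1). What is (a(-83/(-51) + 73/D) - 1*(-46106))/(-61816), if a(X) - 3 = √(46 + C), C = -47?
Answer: -46109/61816 - I/61816 ≈ -0.74591 - 1.6177e-5*I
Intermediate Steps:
D = -37
a(X) = 3 + I (a(X) = 3 + √(46 - 47) = 3 + √(-1) = 3 + I)
(a(-83/(-51) + 73/D) - 1*(-46106))/(-61816) = ((3 + I) - 1*(-46106))/(-61816) = ((3 + I) + 46106)*(-1/61816) = (46109 + I)*(-1/61816) = -46109/61816 - I/61816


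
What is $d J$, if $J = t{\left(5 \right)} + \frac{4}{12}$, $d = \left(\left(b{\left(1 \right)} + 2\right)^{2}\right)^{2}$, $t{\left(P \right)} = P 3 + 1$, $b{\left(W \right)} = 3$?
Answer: $\frac{30625}{3} \approx 10208.0$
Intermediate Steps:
$t{\left(P \right)} = 1 + 3 P$ ($t{\left(P \right)} = 3 P + 1 = 1 + 3 P$)
$d = 625$ ($d = \left(\left(3 + 2\right)^{2}\right)^{2} = \left(5^{2}\right)^{2} = 25^{2} = 625$)
$J = \frac{49}{3}$ ($J = \left(1 + 3 \cdot 5\right) + \frac{4}{12} = \left(1 + 15\right) + 4 \cdot \frac{1}{12} = 16 + \frac{1}{3} = \frac{49}{3} \approx 16.333$)
$d J = 625 \cdot \frac{49}{3} = \frac{30625}{3}$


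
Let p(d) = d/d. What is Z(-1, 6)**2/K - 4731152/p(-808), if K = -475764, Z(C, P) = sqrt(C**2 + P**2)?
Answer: -2250911800165/475764 ≈ -4.7312e+6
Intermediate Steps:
p(d) = 1
Z(-1, 6)**2/K - 4731152/p(-808) = (sqrt((-1)**2 + 6**2))**2/(-475764) - 4731152/1 = (sqrt(1 + 36))**2*(-1/475764) - 4731152*1 = (sqrt(37))**2*(-1/475764) - 4731152 = 37*(-1/475764) - 4731152 = -37/475764 - 4731152 = -2250911800165/475764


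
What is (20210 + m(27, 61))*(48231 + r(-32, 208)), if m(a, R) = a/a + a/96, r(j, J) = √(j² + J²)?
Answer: 31193929791/32 + 646761*√173/2 ≈ 9.7906e+8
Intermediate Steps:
r(j, J) = √(J² + j²)
m(a, R) = 1 + a/96 (m(a, R) = 1 + a*(1/96) = 1 + a/96)
(20210 + m(27, 61))*(48231 + r(-32, 208)) = (20210 + (1 + (1/96)*27))*(48231 + √(208² + (-32)²)) = (20210 + (1 + 9/32))*(48231 + √(43264 + 1024)) = (20210 + 41/32)*(48231 + √44288) = 646761*(48231 + 16*√173)/32 = 31193929791/32 + 646761*√173/2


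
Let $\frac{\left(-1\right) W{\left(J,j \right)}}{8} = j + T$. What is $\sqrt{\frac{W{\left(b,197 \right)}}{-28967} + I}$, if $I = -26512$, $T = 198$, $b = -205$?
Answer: $\frac{14 i \sqrt{113498904938}}{28967} \approx 162.82 i$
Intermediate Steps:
$W{\left(J,j \right)} = -1584 - 8 j$ ($W{\left(J,j \right)} = - 8 \left(j + 198\right) = - 8 \left(198 + j\right) = -1584 - 8 j$)
$\sqrt{\frac{W{\left(b,197 \right)}}{-28967} + I} = \sqrt{\frac{-1584 - 1576}{-28967} - 26512} = \sqrt{\left(-1584 - 1576\right) \left(- \frac{1}{28967}\right) - 26512} = \sqrt{\left(-3160\right) \left(- \frac{1}{28967}\right) - 26512} = \sqrt{\frac{3160}{28967} - 26512} = \sqrt{- \frac{767969944}{28967}} = \frac{14 i \sqrt{113498904938}}{28967}$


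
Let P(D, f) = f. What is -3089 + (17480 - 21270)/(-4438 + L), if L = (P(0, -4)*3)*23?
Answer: -7278878/2357 ≈ -3088.2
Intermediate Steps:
L = -276 (L = -4*3*23 = -12*23 = -276)
-3089 + (17480 - 21270)/(-4438 + L) = -3089 + (17480 - 21270)/(-4438 - 276) = -3089 - 3790/(-4714) = -3089 - 3790*(-1/4714) = -3089 + 1895/2357 = -7278878/2357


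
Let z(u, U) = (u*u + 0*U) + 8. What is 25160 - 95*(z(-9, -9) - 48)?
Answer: 21265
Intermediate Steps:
z(u, U) = 8 + u**2 (z(u, U) = (u**2 + 0) + 8 = u**2 + 8 = 8 + u**2)
25160 - 95*(z(-9, -9) - 48) = 25160 - 95*((8 + (-9)**2) - 48) = 25160 - 95*((8 + 81) - 48) = 25160 - 95*(89 - 48) = 25160 - 95*41 = 25160 - 3895 = 21265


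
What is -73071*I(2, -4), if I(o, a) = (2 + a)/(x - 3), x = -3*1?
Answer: -24357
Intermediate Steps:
x = -3
I(o, a) = -1/3 - a/6 (I(o, a) = (2 + a)/(-3 - 3) = (2 + a)/(-6) = (2 + a)*(-1/6) = -1/3 - a/6)
-73071*I(2, -4) = -73071*(-1/3 - 1/6*(-4)) = -73071*(-1/3 + 2/3) = -73071*1/3 = -24357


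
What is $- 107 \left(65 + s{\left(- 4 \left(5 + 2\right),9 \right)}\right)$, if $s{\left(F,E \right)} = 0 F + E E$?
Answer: $-15622$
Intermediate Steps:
$s{\left(F,E \right)} = E^{2}$ ($s{\left(F,E \right)} = 0 + E^{2} = E^{2}$)
$- 107 \left(65 + s{\left(- 4 \left(5 + 2\right),9 \right)}\right) = - 107 \left(65 + 9^{2}\right) = - 107 \left(65 + 81\right) = \left(-107\right) 146 = -15622$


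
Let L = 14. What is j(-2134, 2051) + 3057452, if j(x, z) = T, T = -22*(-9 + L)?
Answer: 3057342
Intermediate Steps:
T = -110 (T = -22*(-9 + 14) = -22*5 = -110)
j(x, z) = -110
j(-2134, 2051) + 3057452 = -110 + 3057452 = 3057342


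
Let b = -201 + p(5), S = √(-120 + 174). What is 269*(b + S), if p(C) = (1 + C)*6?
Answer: -44385 + 807*√6 ≈ -42408.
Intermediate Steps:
S = 3*√6 (S = √54 = 3*√6 ≈ 7.3485)
p(C) = 6 + 6*C
b = -165 (b = -201 + (6 + 6*5) = -201 + (6 + 30) = -201 + 36 = -165)
269*(b + S) = 269*(-165 + 3*√6) = -44385 + 807*√6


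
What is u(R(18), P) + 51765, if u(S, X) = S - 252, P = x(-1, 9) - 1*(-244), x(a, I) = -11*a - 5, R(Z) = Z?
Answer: 51531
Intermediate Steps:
x(a, I) = -5 - 11*a
P = 250 (P = (-5 - 11*(-1)) - 1*(-244) = (-5 + 11) + 244 = 6 + 244 = 250)
u(S, X) = -252 + S
u(R(18), P) + 51765 = (-252 + 18) + 51765 = -234 + 51765 = 51531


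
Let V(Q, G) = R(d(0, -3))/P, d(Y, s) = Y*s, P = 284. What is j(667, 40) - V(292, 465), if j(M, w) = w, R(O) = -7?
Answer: 11367/284 ≈ 40.025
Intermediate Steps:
V(Q, G) = -7/284
j(667, 40) - V(292, 465) = 40 - 1*(-7/284) = 40 + 7/284 = 11367/284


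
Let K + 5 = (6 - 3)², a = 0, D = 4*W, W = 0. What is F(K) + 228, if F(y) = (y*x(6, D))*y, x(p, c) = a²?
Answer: 228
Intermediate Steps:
D = 0 (D = 4*0 = 0)
x(p, c) = 0 (x(p, c) = 0² = 0)
K = 4 (K = -5 + (6 - 3)² = -5 + 3² = -5 + 9 = 4)
F(y) = 0 (F(y) = (y*0)*y = 0*y = 0)
F(K) + 228 = 0 + 228 = 228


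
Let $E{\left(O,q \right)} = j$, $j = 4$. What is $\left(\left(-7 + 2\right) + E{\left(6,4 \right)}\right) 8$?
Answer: $-8$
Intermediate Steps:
$E{\left(O,q \right)} = 4$
$\left(\left(-7 + 2\right) + E{\left(6,4 \right)}\right) 8 = \left(\left(-7 + 2\right) + 4\right) 8 = \left(-5 + 4\right) 8 = \left(-1\right) 8 = -8$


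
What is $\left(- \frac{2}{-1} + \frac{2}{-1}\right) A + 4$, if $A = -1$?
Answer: $4$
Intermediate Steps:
$\left(- \frac{2}{-1} + \frac{2}{-1}\right) A + 4 = \left(- \frac{2}{-1} + \frac{2}{-1}\right) \left(-1\right) + 4 = \left(\left(-2\right) \left(-1\right) + 2 \left(-1\right)\right) \left(-1\right) + 4 = \left(2 - 2\right) \left(-1\right) + 4 = 0 \left(-1\right) + 4 = 0 + 4 = 4$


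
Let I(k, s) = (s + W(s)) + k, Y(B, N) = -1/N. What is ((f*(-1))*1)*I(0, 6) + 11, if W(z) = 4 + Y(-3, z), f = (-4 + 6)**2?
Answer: -85/3 ≈ -28.333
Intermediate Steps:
f = 4 (f = 2**2 = 4)
W(z) = 4 - 1/z
I(k, s) = 4 + k + s - 1/s (I(k, s) = (s + (4 - 1/s)) + k = (4 + s - 1/s) + k = 4 + k + s - 1/s)
((f*(-1))*1)*I(0, 6) + 11 = ((4*(-1))*1)*(4 + 0 + 6 - 1/6) + 11 = (-4*1)*(4 + 0 + 6 - 1*1/6) + 11 = -4*(4 + 0 + 6 - 1/6) + 11 = -4*59/6 + 11 = -118/3 + 11 = -85/3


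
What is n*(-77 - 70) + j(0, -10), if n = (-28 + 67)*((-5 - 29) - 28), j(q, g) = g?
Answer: 355436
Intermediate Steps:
n = -2418 (n = 39*(-34 - 28) = 39*(-62) = -2418)
n*(-77 - 70) + j(0, -10) = -2418*(-77 - 70) - 10 = -2418*(-147) - 10 = 355446 - 10 = 355436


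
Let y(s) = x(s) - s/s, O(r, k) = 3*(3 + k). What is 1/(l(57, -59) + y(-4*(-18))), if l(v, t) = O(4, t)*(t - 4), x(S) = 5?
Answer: 1/10588 ≈ 9.4447e-5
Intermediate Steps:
O(r, k) = 9 + 3*k
y(s) = 4 (y(s) = 5 - s/s = 5 - 1*1 = 5 - 1 = 4)
l(v, t) = (-4 + t)*(9 + 3*t) (l(v, t) = (9 + 3*t)*(t - 4) = (9 + 3*t)*(-4 + t) = (-4 + t)*(9 + 3*t))
1/(l(57, -59) + y(-4*(-18))) = 1/(3*(-4 - 59)*(3 - 59) + 4) = 1/(3*(-63)*(-56) + 4) = 1/(10584 + 4) = 1/10588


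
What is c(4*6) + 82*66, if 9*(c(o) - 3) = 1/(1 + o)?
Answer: 1218376/225 ≈ 5415.0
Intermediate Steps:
c(o) = 3 + 1/(9*(1 + o))
c(4*6) + 82*66 = (28 + 27*(4*6))/(9*(1 + 4*6)) + 82*66 = (28 + 27*24)/(9*(1 + 24)) + 5412 = (⅑)*(28 + 648)/25 + 5412 = (⅑)*(1/25)*676 + 5412 = 676/225 + 5412 = 1218376/225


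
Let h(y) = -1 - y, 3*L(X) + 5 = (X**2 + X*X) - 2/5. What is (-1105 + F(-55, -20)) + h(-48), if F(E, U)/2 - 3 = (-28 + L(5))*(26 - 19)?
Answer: -18538/15 ≈ -1235.9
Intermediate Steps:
L(X) = -9/5 + 2*X**2/3 (L(X) = -5/3 + ((X**2 + X*X) - 2/5)/3 = -5/3 + ((X**2 + X**2) - 2*1/5)/3 = -5/3 + (2*X**2 - 2/5)/3 = -5/3 + (-2/5 + 2*X**2)/3 = -5/3 + (-2/15 + 2*X**2/3) = -9/5 + 2*X**2/3)
F(E, U) = -2668/15 (F(E, U) = 6 + 2*((-28 + (-9/5 + (2/3)*5**2))*(26 - 19)) = 6 + 2*((-28 + (-9/5 + (2/3)*25))*7) = 6 + 2*((-28 + (-9/5 + 50/3))*7) = 6 + 2*((-28 + 223/15)*7) = 6 + 2*(-197/15*7) = 6 + 2*(-1379/15) = 6 - 2758/15 = -2668/15)
(-1105 + F(-55, -20)) + h(-48) = (-1105 - 2668/15) + (-1 - 1*(-48)) = -19243/15 + (-1 + 48) = -19243/15 + 47 = -18538/15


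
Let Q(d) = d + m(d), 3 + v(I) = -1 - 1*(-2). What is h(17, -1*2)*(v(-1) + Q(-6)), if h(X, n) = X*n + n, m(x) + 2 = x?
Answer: 576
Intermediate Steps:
m(x) = -2 + x
h(X, n) = n + X*n
v(I) = -2 (v(I) = -3 + (-1 - 1*(-2)) = -3 + (-1 + 2) = -3 + 1 = -2)
Q(d) = -2 + 2*d (Q(d) = d + (-2 + d) = -2 + 2*d)
h(17, -1*2)*(v(-1) + Q(-6)) = ((-1*2)*(1 + 17))*(-2 + (-2 + 2*(-6))) = (-2*18)*(-2 + (-2 - 12)) = -36*(-2 - 14) = -36*(-16) = 576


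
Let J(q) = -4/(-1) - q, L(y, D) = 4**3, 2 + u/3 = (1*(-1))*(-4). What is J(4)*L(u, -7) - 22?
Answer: -22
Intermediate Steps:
u = 6 (u = -6 + 3*((1*(-1))*(-4)) = -6 + 3*(-1*(-4)) = -6 + 3*4 = -6 + 12 = 6)
L(y, D) = 64
J(q) = 4 - q (J(q) = -4*(-1) - q = 4 - q)
J(4)*L(u, -7) - 22 = (4 - 1*4)*64 - 22 = (4 - 4)*64 - 22 = 0*64 - 22 = 0 - 22 = -22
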